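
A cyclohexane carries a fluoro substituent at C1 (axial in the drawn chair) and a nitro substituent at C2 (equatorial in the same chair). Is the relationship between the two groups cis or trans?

C1 and C2 have opposite parity, so their axial bonds point in opposite directions.
With opposite-parity carbons, two substituents on the same face are one axial and one equatorial; opposite faces give both axial or both equatorial.
Here the groups are axial/equatorial → same face → cis.

cis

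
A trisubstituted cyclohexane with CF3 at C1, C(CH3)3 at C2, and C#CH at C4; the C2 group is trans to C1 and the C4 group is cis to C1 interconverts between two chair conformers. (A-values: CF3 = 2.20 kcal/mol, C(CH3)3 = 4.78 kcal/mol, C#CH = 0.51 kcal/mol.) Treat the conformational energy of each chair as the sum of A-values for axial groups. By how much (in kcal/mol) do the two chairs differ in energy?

Chair I (trifluoromethyl axial, tert-butyl axial, ethynyl equatorial): E = 6.98 kcal/mol.
Chair II (trifluoromethyl equatorial, tert-butyl equatorial, ethynyl axial): E = 0.51 kcal/mol.
ΔE = 6.98 − 0.51 = 6.47 kcal/mol; chair II is more stable.

6.47 kcal/mol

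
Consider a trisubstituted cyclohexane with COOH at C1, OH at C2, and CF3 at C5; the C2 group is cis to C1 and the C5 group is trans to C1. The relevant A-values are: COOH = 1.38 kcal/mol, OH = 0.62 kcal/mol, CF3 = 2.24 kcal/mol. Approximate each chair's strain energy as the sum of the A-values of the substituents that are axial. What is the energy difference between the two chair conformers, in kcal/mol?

1.48 kcal/mol

Chair I (carboxyl axial, hydroxyl equatorial, trifluoromethyl equatorial): E = 1.38 kcal/mol.
Chair II (carboxyl equatorial, hydroxyl axial, trifluoromethyl axial): E = 2.86 kcal/mol.
ΔE = 2.86 − 1.38 = 1.48 kcal/mol; chair I is more stable.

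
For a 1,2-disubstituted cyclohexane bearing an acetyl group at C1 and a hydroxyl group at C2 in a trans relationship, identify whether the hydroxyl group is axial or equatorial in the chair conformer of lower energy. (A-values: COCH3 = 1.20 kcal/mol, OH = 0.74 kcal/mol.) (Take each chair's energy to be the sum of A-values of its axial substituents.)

equatorial

C1 and C2 have opposite parity, so for the trans isomer the two substituents are e,e in one chair and a,a in the other.
Chair I (acetyl axial, hydroxyl axial): E = 1.94 kcal/mol.
Chair II (acetyl equatorial, hydroxyl equatorial): E = 0.00 kcal/mol.
Chair II is the more stable (lower-energy) conformer, and in that chair the hydroxyl group is equatorial.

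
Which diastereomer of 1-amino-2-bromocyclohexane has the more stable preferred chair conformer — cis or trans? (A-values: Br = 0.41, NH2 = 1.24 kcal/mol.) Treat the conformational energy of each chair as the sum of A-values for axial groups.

trans

At 1,2 positions (parity opposite): cis → (a,e or e,a); trans → (e,e or a,a).
Best chair for cis: E = 0.41 kcal/mol; best chair for trans: E = 0.00 kcal/mol.
The trans isomer is lower by 0.41 kcal/mol.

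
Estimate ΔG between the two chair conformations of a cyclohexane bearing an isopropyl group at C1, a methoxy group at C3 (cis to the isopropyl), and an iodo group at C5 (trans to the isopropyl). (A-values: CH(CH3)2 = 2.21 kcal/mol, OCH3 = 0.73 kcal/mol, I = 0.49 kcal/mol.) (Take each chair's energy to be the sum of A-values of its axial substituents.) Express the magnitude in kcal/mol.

Chair I (isopropyl axial, methoxy axial, iodo equatorial): E = 2.94 kcal/mol.
Chair II (isopropyl equatorial, methoxy equatorial, iodo axial): E = 0.49 kcal/mol.
ΔE = 2.94 − 0.49 = 2.45 kcal/mol; chair II is more stable.

2.45 kcal/mol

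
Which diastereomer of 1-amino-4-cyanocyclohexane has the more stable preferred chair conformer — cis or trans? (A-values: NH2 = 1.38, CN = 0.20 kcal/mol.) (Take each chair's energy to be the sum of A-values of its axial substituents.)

At 1,4 positions (parity opposite): cis → (a,e or e,a); trans → (e,e or a,a).
Best chair for cis: E = 0.20 kcal/mol; best chair for trans: E = 0.00 kcal/mol.
The trans isomer is lower by 0.20 kcal/mol.

trans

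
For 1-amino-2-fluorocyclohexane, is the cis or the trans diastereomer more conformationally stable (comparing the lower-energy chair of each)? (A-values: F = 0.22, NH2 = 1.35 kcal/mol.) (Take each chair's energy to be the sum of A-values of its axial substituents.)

At 1,2 positions (parity opposite): cis → (a,e or e,a); trans → (e,e or a,a).
Best chair for cis: E = 0.22 kcal/mol; best chair for trans: E = 0.00 kcal/mol.
The trans isomer is lower by 0.22 kcal/mol.

trans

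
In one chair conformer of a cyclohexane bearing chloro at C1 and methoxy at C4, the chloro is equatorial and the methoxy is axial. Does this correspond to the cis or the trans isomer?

cis

C1 and C4 have opposite parity, so their axial bonds point in opposite directions.
With opposite-parity carbons, two substituents on the same face are one axial and one equatorial; opposite faces give both axial or both equatorial.
Here the groups are equatorial/axial → same face → cis.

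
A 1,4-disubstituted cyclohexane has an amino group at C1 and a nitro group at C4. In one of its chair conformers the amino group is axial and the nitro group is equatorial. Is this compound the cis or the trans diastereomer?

cis

C1 and C4 have opposite parity, so their axial bonds point in opposite directions.
With opposite-parity carbons, two substituents on the same face are one axial and one equatorial; opposite faces give both axial or both equatorial.
Here the groups are axial/equatorial → same face → cis.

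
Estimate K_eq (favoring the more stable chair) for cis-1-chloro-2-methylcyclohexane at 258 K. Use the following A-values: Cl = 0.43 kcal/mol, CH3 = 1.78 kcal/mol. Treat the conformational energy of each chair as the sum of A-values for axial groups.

C1 and C2 have opposite parity, so for the cis isomer the two substituents are one axial and one equatorial in each chair.
Chair I (chloro axial, methyl equatorial): E = 0.43 kcal/mol; chair II (chloro equatorial, methyl axial): E = 1.78 kcal/mol.
ΔG = 1.35 kcal/mol between the two chairs.
K = exp(ΔG/RT) with R = 1.987×10⁻³ kcal mol⁻¹ K⁻¹ and T = 258 K gives K ≈ 13.9.

K ≈ 13.9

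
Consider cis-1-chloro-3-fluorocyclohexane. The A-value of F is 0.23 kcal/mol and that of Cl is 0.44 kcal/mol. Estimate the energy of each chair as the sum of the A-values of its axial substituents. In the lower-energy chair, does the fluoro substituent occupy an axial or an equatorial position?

equatorial

C1 and C3 have the same parity, so for the cis isomer the two substituents are e,e in one chair and a,a in the other.
Chair I (fluoro axial, chloro axial): E = 0.67 kcal/mol.
Chair II (fluoro equatorial, chloro equatorial): E = 0.00 kcal/mol.
Chair II is the more stable (lower-energy) conformer, and in that chair the fluoro group is equatorial.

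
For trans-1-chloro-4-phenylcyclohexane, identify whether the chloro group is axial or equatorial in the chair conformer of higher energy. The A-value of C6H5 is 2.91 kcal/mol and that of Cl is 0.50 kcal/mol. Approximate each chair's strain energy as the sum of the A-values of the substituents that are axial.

axial

C1 and C4 have opposite parity, so for the trans isomer the two substituents are e,e in one chair and a,a in the other.
Chair I (phenyl axial, chloro axial): E = 3.41 kcal/mol.
Chair II (phenyl equatorial, chloro equatorial): E = 0.00 kcal/mol.
Chair I is the less stable (higher-energy) conformer, and in that chair the chloro group is axial.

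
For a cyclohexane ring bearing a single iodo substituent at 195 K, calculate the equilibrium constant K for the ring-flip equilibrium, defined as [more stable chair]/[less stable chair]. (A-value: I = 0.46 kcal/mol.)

K ≈ 3.28

One chair has the iodo group axial (E = 0.46 kcal/mol) and the other has it equatorial (E = 0).
ΔG = 0.46 kcal/mol between the two chairs.
K = exp(ΔG/RT) with R = 1.987×10⁻³ kcal mol⁻¹ K⁻¹ and T = 195 K gives K ≈ 3.28.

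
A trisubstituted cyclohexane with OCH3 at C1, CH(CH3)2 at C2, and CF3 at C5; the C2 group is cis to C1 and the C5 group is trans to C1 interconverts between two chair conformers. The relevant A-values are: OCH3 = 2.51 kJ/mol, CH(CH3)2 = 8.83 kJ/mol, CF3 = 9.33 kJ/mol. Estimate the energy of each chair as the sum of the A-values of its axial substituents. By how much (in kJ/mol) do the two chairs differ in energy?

Chair I (methoxy axial, isopropyl equatorial, trifluoromethyl equatorial): E = 2.51 kJ/mol.
Chair II (methoxy equatorial, isopropyl axial, trifluoromethyl axial): E = 18.16 kJ/mol.
ΔE = 18.16 − 2.51 = 15.65 kJ/mol; chair I is more stable.

15.65 kJ/mol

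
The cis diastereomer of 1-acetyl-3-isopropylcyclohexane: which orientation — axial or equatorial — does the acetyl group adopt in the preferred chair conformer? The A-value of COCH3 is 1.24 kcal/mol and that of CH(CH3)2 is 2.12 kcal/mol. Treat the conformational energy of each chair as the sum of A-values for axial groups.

C1 and C3 have the same parity, so for the cis isomer the two substituents are e,e in one chair and a,a in the other.
Chair I (acetyl axial, isopropyl axial): E = 3.36 kcal/mol.
Chair II (acetyl equatorial, isopropyl equatorial): E = 0.00 kcal/mol.
Chair II is the more stable (lower-energy) conformer, and in that chair the acetyl group is equatorial.

equatorial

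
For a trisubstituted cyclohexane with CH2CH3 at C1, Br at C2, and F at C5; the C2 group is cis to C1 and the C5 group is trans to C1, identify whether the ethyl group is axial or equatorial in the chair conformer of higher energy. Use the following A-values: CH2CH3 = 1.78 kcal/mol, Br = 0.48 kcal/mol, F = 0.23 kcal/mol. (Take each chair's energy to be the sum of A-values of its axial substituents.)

axial

Chair I (ethyl axial, bromo equatorial, fluoro equatorial): E = 1.78 kcal/mol.
Chair II (ethyl equatorial, bromo axial, fluoro axial): E = 0.71 kcal/mol.
Chair I is the less stable (higher-energy) conformer, and in that chair the ethyl group is axial.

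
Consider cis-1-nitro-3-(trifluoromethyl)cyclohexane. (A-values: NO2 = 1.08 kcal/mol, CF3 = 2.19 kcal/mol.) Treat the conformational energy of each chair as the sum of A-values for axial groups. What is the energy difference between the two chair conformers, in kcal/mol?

C1 and C3 have the same parity, so for the cis isomer the two substituents are e,e in one chair and a,a in the other.
Chair I (nitro axial, trifluoromethyl axial): E = 3.27 kcal/mol.
Chair II (nitro equatorial, trifluoromethyl equatorial): E = 0.00 kcal/mol.
ΔE = 3.27 − 0.00 = 3.27 kcal/mol; chair II is more stable.

3.27 kcal/mol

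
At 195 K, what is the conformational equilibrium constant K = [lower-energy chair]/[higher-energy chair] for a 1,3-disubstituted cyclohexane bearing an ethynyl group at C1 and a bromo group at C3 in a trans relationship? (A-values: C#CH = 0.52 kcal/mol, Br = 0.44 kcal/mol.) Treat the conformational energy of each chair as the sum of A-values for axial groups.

K ≈ 1.23

C1 and C3 have the same parity, so for the trans isomer the two substituents are one axial and one equatorial in each chair.
Chair I (ethynyl axial, bromo equatorial): E = 0.52 kcal/mol; chair II (ethynyl equatorial, bromo axial): E = 0.44 kcal/mol.
ΔG = 0.08 kcal/mol between the two chairs.
K = exp(ΔG/RT) with R = 1.987×10⁻³ kcal mol⁻¹ K⁻¹ and T = 195 K gives K ≈ 1.23.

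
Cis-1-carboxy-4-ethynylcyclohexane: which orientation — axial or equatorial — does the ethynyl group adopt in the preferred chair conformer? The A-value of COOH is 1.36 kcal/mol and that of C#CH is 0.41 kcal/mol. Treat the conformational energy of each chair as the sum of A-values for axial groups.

C1 and C4 have opposite parity, so for the cis isomer the two substituents are one axial and one equatorial in each chair.
Chair I (carboxyl axial, ethynyl equatorial): E = 1.36 kcal/mol.
Chair II (carboxyl equatorial, ethynyl axial): E = 0.41 kcal/mol.
Chair II is the more stable (lower-energy) conformer, and in that chair the ethynyl group is axial.

axial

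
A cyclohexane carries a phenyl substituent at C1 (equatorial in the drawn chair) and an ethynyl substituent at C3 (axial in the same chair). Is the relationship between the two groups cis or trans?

trans

C1 and C3 have the same parity, so their axial bonds point in the same direction.
With same-parity carbons, two substituents on the same face are both axial or both equatorial; opposite faces give one of each.
Here the groups are equatorial/axial → opposite face → trans.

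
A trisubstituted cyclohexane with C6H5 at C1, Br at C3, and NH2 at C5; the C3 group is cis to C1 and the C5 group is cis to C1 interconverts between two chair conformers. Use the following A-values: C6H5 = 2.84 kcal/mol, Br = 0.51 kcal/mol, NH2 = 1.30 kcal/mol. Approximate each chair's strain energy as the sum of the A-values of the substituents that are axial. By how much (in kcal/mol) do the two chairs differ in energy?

Chair I (phenyl axial, bromo axial, amino axial): E = 4.65 kcal/mol.
Chair II (phenyl equatorial, bromo equatorial, amino equatorial): E = 0.00 kcal/mol.
ΔE = 4.65 − 0.00 = 4.65 kcal/mol; chair II is more stable.

4.65 kcal/mol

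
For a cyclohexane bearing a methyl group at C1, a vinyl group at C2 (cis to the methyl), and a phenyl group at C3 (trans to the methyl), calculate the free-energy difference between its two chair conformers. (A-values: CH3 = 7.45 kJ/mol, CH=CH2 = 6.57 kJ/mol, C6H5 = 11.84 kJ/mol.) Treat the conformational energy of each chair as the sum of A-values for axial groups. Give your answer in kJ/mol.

Chair I (methyl axial, vinyl equatorial, phenyl equatorial): E = 7.45 kJ/mol.
Chair II (methyl equatorial, vinyl axial, phenyl axial): E = 18.41 kJ/mol.
ΔE = 18.41 − 7.45 = 10.96 kJ/mol; chair I is more stable.

10.96 kJ/mol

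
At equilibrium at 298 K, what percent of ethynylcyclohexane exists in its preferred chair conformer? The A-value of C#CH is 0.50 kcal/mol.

One chair has the ethynyl group axial (E = 0.50 kcal/mol) and the other has it equatorial (E = 0).
ΔG = 0.50 kcal/mol between the two chairs.
K = exp(ΔG/RT) with R = 1.987×10⁻³ kcal mol⁻¹ K⁻¹ and T = 298 K gives K ≈ 2.33.
Fraction in the lower-energy chair = K/(K+1) = 69.9%.

69.9%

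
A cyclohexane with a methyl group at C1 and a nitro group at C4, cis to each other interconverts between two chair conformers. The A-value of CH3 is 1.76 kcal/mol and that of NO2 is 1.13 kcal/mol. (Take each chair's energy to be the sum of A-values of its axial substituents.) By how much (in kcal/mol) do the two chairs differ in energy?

C1 and C4 have opposite parity, so for the cis isomer the two substituents are one axial and one equatorial in each chair.
Chair I (methyl axial, nitro equatorial): E = 1.76 kcal/mol.
Chair II (methyl equatorial, nitro axial): E = 1.13 kcal/mol.
ΔE = 1.76 − 1.13 = 0.63 kcal/mol; chair II is more stable.

0.63 kcal/mol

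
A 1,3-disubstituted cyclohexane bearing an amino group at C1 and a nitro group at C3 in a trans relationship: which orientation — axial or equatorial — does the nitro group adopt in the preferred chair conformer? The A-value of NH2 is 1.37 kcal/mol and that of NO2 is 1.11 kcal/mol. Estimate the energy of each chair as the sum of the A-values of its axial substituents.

C1 and C3 have the same parity, so for the trans isomer the two substituents are one axial and one equatorial in each chair.
Chair I (amino axial, nitro equatorial): E = 1.37 kcal/mol.
Chair II (amino equatorial, nitro axial): E = 1.11 kcal/mol.
Chair II is the more stable (lower-energy) conformer, and in that chair the nitro group is axial.

axial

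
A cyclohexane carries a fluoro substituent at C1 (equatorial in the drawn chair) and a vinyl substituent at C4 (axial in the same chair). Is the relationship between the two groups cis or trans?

C1 and C4 have opposite parity, so their axial bonds point in opposite directions.
With opposite-parity carbons, two substituents on the same face are one axial and one equatorial; opposite faces give both axial or both equatorial.
Here the groups are equatorial/axial → same face → cis.

cis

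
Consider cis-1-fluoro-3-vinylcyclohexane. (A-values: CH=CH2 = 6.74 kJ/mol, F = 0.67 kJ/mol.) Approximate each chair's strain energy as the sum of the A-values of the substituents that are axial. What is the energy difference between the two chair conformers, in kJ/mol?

7.41 kJ/mol

C1 and C3 have the same parity, so for the cis isomer the two substituents are e,e in one chair and a,a in the other.
Chair I (vinyl axial, fluoro axial): E = 7.41 kJ/mol.
Chair II (vinyl equatorial, fluoro equatorial): E = 0.00 kJ/mol.
ΔE = 7.41 − 0.00 = 7.41 kJ/mol; chair II is more stable.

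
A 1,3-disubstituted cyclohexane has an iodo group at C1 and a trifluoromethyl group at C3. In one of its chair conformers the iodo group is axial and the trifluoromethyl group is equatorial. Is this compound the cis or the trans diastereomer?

trans

C1 and C3 have the same parity, so their axial bonds point in the same direction.
With same-parity carbons, two substituents on the same face are both axial or both equatorial; opposite faces give one of each.
Here the groups are axial/equatorial → opposite face → trans.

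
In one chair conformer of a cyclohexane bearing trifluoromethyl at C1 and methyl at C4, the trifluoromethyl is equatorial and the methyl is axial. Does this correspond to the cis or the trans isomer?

cis

C1 and C4 have opposite parity, so their axial bonds point in opposite directions.
With opposite-parity carbons, two substituents on the same face are one axial and one equatorial; opposite faces give both axial or both equatorial.
Here the groups are equatorial/axial → same face → cis.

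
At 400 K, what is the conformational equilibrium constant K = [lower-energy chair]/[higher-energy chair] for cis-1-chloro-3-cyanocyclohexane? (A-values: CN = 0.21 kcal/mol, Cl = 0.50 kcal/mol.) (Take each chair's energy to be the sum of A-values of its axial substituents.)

K ≈ 2.44

C1 and C3 have the same parity, so for the cis isomer the two substituents are e,e in one chair and a,a in the other.
Chair I (cyano axial, chloro axial): E = 0.71 kcal/mol; chair II (cyano equatorial, chloro equatorial): E = 0.00 kcal/mol.
ΔG = 0.71 kcal/mol between the two chairs.
K = exp(ΔG/RT) with R = 1.987×10⁻³ kcal mol⁻¹ K⁻¹ and T = 400 K gives K ≈ 2.44.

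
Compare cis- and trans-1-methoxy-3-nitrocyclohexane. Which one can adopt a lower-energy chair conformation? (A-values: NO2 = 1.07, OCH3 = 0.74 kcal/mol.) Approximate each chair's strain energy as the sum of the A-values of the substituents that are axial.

cis

At 1,3 positions (parity same): cis → (e,e or a,a); trans → (a,e or e,a).
Best chair for cis: E = 0.00 kcal/mol; best chair for trans: E = 0.74 kcal/mol.
The cis isomer is lower by 0.74 kcal/mol.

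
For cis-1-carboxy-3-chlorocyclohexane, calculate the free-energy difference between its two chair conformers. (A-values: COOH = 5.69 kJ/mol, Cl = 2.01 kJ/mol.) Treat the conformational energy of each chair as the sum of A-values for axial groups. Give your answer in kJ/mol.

C1 and C3 have the same parity, so for the cis isomer the two substituents are e,e in one chair and a,a in the other.
Chair I (carboxyl axial, chloro axial): E = 7.70 kJ/mol.
Chair II (carboxyl equatorial, chloro equatorial): E = 0.00 kJ/mol.
ΔE = 7.70 − 0.00 = 7.70 kJ/mol; chair II is more stable.

7.70 kJ/mol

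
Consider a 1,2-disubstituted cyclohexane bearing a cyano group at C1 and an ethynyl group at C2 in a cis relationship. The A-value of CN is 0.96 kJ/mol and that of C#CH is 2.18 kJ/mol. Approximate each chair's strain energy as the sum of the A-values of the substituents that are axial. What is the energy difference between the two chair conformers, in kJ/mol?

C1 and C2 have opposite parity, so for the cis isomer the two substituents are one axial and one equatorial in each chair.
Chair I (cyano axial, ethynyl equatorial): E = 0.96 kJ/mol.
Chair II (cyano equatorial, ethynyl axial): E = 2.18 kJ/mol.
ΔE = 2.18 − 0.96 = 1.22 kJ/mol; chair I is more stable.

1.22 kJ/mol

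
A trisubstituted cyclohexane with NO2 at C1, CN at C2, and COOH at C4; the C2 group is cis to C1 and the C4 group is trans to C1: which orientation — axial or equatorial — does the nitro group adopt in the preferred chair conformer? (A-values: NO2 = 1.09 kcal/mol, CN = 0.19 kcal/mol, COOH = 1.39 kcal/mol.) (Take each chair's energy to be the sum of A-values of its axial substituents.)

equatorial

Chair I (nitro axial, cyano equatorial, carboxyl axial): E = 2.48 kcal/mol.
Chair II (nitro equatorial, cyano axial, carboxyl equatorial): E = 0.19 kcal/mol.
Chair II is the more stable (lower-energy) conformer, and in that chair the nitro group is equatorial.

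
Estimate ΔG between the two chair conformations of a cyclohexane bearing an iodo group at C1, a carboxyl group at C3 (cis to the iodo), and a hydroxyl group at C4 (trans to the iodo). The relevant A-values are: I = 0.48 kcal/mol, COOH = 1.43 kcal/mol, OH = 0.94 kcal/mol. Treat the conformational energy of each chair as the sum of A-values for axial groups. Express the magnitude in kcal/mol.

2.85 kcal/mol

Chair I (iodo axial, carboxyl axial, hydroxyl axial): E = 2.85 kcal/mol.
Chair II (iodo equatorial, carboxyl equatorial, hydroxyl equatorial): E = 0.00 kcal/mol.
ΔE = 2.85 − 0.00 = 2.85 kcal/mol; chair II is more stable.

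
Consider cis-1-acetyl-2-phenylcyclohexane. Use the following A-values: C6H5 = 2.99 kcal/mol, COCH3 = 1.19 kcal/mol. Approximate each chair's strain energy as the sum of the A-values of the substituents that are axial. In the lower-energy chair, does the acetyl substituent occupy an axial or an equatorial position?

axial

C1 and C2 have opposite parity, so for the cis isomer the two substituents are one axial and one equatorial in each chair.
Chair I (phenyl axial, acetyl equatorial): E = 2.99 kcal/mol.
Chair II (phenyl equatorial, acetyl axial): E = 1.19 kcal/mol.
Chair II is the more stable (lower-energy) conformer, and in that chair the acetyl group is axial.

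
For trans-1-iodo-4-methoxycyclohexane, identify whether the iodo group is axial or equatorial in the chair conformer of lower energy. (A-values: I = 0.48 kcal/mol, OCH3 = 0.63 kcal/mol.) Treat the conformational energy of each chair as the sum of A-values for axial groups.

equatorial

C1 and C4 have opposite parity, so for the trans isomer the two substituents are e,e in one chair and a,a in the other.
Chair I (iodo axial, methoxy axial): E = 1.11 kcal/mol.
Chair II (iodo equatorial, methoxy equatorial): E = 0.00 kcal/mol.
Chair II is the more stable (lower-energy) conformer, and in that chair the iodo group is equatorial.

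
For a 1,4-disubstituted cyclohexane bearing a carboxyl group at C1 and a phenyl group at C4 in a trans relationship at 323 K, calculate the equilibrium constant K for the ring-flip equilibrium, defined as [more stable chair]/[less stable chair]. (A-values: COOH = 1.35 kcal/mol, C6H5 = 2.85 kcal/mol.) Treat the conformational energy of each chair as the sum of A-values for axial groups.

K ≈ 695

C1 and C4 have opposite parity, so for the trans isomer the two substituents are e,e in one chair and a,a in the other.
Chair I (carboxyl axial, phenyl axial): E = 4.20 kcal/mol; chair II (carboxyl equatorial, phenyl equatorial): E = 0.00 kcal/mol.
ΔG = 4.20 kcal/mol between the two chairs.
K = exp(ΔG/RT) with R = 1.987×10⁻³ kcal mol⁻¹ K⁻¹ and T = 323 K gives K ≈ 695.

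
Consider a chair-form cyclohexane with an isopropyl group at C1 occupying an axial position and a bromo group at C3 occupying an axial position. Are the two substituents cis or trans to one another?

cis

C1 and C3 have the same parity, so their axial bonds point in the same direction.
With same-parity carbons, two substituents on the same face are both axial or both equatorial; opposite faces give one of each.
Here the groups are axial/axial → same face → cis.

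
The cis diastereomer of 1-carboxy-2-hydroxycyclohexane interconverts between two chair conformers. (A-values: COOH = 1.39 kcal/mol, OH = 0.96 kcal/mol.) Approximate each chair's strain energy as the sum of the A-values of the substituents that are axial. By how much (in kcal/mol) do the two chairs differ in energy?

C1 and C2 have opposite parity, so for the cis isomer the two substituents are one axial and one equatorial in each chair.
Chair I (carboxyl axial, hydroxyl equatorial): E = 1.39 kcal/mol.
Chair II (carboxyl equatorial, hydroxyl axial): E = 0.96 kcal/mol.
ΔE = 1.39 − 0.96 = 0.43 kcal/mol; chair II is more stable.

0.43 kcal/mol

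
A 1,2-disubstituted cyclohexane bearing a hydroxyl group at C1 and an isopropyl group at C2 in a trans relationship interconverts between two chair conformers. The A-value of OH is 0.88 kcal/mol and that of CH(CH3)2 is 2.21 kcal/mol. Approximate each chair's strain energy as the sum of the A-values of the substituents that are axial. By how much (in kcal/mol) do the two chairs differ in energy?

3.09 kcal/mol

C1 and C2 have opposite parity, so for the trans isomer the two substituents are e,e in one chair and a,a in the other.
Chair I (hydroxyl axial, isopropyl axial): E = 3.09 kcal/mol.
Chair II (hydroxyl equatorial, isopropyl equatorial): E = 0.00 kcal/mol.
ΔE = 3.09 − 0.00 = 3.09 kcal/mol; chair II is more stable.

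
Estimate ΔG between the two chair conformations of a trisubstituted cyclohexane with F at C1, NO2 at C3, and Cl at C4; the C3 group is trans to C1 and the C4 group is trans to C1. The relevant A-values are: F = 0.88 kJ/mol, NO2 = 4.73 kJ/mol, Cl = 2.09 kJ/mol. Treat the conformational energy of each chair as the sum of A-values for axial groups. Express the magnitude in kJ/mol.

Chair I (fluoro axial, nitro equatorial, chloro axial): E = 2.97 kJ/mol.
Chair II (fluoro equatorial, nitro axial, chloro equatorial): E = 4.73 kJ/mol.
ΔE = 4.73 − 2.97 = 1.76 kJ/mol; chair I is more stable.

1.76 kJ/mol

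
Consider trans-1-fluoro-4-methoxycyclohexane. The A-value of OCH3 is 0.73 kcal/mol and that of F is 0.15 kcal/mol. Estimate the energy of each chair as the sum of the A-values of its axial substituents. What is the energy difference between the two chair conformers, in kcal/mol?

0.88 kcal/mol

C1 and C4 have opposite parity, so for the trans isomer the two substituents are e,e in one chair and a,a in the other.
Chair I (methoxy axial, fluoro axial): E = 0.88 kcal/mol.
Chair II (methoxy equatorial, fluoro equatorial): E = 0.00 kcal/mol.
ΔE = 0.88 − 0.00 = 0.88 kcal/mol; chair II is more stable.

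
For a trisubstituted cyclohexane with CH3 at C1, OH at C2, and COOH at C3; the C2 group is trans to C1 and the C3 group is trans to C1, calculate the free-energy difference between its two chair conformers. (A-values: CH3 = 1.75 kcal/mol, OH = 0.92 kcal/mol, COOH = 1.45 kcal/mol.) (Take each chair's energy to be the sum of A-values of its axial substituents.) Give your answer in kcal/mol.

1.22 kcal/mol

Chair I (methyl axial, hydroxyl axial, carboxyl equatorial): E = 2.67 kcal/mol.
Chair II (methyl equatorial, hydroxyl equatorial, carboxyl axial): E = 1.45 kcal/mol.
ΔE = 2.67 − 1.45 = 1.22 kcal/mol; chair II is more stable.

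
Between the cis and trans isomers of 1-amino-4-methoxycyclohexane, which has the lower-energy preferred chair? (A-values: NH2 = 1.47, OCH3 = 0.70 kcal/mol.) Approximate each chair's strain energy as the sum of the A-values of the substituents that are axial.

At 1,4 positions (parity opposite): cis → (a,e or e,a); trans → (e,e or a,a).
Best chair for cis: E = 0.70 kcal/mol; best chair for trans: E = 0.00 kcal/mol.
The trans isomer is lower by 0.70 kcal/mol.

trans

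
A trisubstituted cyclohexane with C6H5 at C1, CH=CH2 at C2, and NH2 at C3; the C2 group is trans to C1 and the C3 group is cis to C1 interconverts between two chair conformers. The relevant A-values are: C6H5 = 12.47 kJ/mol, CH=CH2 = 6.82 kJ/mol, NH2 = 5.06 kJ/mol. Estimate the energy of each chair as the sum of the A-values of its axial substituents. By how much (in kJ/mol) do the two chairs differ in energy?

24.35 kJ/mol

Chair I (phenyl axial, vinyl axial, amino axial): E = 24.35 kJ/mol.
Chair II (phenyl equatorial, vinyl equatorial, amino equatorial): E = 0.00 kJ/mol.
ΔE = 24.35 − 0.00 = 24.35 kJ/mol; chair II is more stable.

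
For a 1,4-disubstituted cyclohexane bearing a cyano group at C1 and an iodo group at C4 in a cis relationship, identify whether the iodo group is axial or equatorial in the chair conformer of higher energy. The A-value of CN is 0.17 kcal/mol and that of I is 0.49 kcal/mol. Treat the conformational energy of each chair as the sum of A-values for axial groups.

axial

C1 and C4 have opposite parity, so for the cis isomer the two substituents are one axial and one equatorial in each chair.
Chair I (cyano axial, iodo equatorial): E = 0.17 kcal/mol.
Chair II (cyano equatorial, iodo axial): E = 0.49 kcal/mol.
Chair II is the less stable (higher-energy) conformer, and in that chair the iodo group is axial.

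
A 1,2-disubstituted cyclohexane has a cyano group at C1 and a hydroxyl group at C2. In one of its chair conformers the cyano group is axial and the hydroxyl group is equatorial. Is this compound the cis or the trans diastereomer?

C1 and C2 have opposite parity, so their axial bonds point in opposite directions.
With opposite-parity carbons, two substituents on the same face are one axial and one equatorial; opposite faces give both axial or both equatorial.
Here the groups are axial/equatorial → same face → cis.

cis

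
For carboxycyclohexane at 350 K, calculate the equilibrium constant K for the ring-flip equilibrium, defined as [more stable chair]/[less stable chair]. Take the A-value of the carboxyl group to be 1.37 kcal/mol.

One chair has the carboxyl group axial (E = 1.37 kcal/mol) and the other has it equatorial (E = 0).
ΔG = 1.37 kcal/mol between the two chairs.
K = exp(ΔG/RT) with R = 1.987×10⁻³ kcal mol⁻¹ K⁻¹ and T = 350 K gives K ≈ 7.17.

K ≈ 7.17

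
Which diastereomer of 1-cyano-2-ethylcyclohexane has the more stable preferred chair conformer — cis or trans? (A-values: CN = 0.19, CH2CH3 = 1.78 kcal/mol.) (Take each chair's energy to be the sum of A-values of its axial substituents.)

At 1,2 positions (parity opposite): cis → (a,e or e,a); trans → (e,e or a,a).
Best chair for cis: E = 0.19 kcal/mol; best chair for trans: E = 0.00 kcal/mol.
The trans isomer is lower by 0.19 kcal/mol.

trans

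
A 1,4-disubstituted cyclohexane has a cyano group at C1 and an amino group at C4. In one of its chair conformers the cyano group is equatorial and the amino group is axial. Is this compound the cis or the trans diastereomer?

C1 and C4 have opposite parity, so their axial bonds point in opposite directions.
With opposite-parity carbons, two substituents on the same face are one axial and one equatorial; opposite faces give both axial or both equatorial.
Here the groups are equatorial/axial → same face → cis.

cis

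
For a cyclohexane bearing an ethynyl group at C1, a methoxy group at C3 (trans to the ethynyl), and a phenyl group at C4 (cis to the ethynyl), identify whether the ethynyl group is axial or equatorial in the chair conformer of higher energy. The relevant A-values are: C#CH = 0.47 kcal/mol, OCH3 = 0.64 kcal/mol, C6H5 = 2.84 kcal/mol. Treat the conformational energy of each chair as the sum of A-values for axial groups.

Chair I (ethynyl axial, methoxy equatorial, phenyl equatorial): E = 0.47 kcal/mol.
Chair II (ethynyl equatorial, methoxy axial, phenyl axial): E = 3.48 kcal/mol.
Chair II is the less stable (higher-energy) conformer, and in that chair the ethynyl group is equatorial.

equatorial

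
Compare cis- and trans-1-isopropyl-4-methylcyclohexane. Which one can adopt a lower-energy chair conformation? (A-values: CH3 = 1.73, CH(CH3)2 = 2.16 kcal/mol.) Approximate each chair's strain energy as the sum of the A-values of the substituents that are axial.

trans

At 1,4 positions (parity opposite): cis → (a,e or e,a); trans → (e,e or a,a).
Best chair for cis: E = 1.73 kcal/mol; best chair for trans: E = 0.00 kcal/mol.
The trans isomer is lower by 1.73 kcal/mol.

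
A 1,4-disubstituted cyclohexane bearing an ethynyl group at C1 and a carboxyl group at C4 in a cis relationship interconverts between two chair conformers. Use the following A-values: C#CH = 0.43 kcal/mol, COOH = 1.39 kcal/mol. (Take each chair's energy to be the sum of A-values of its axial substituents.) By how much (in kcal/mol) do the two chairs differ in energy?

0.96 kcal/mol

C1 and C4 have opposite parity, so for the cis isomer the two substituents are one axial and one equatorial in each chair.
Chair I (ethynyl axial, carboxyl equatorial): E = 0.43 kcal/mol.
Chair II (ethynyl equatorial, carboxyl axial): E = 1.39 kcal/mol.
ΔE = 1.39 − 0.43 = 0.96 kcal/mol; chair I is more stable.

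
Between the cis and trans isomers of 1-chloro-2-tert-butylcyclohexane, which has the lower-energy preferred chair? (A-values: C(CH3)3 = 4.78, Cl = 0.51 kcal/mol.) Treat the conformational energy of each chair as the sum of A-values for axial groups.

trans

At 1,2 positions (parity opposite): cis → (a,e or e,a); trans → (e,e or a,a).
Best chair for cis: E = 0.51 kcal/mol; best chair for trans: E = 0.00 kcal/mol.
The trans isomer is lower by 0.51 kcal/mol.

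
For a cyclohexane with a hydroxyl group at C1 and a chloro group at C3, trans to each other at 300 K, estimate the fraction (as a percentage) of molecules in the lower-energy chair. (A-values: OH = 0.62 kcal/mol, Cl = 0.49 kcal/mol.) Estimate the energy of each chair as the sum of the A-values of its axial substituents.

55.4%

C1 and C3 have the same parity, so for the trans isomer the two substituents are one axial and one equatorial in each chair.
Chair I (hydroxyl axial, chloro equatorial): E = 0.62 kcal/mol; chair II (hydroxyl equatorial, chloro axial): E = 0.49 kcal/mol.
ΔG = 0.13 kcal/mol between the two chairs.
K = exp(ΔG/RT) with R = 1.987×10⁻³ kcal mol⁻¹ K⁻¹ and T = 300 K gives K ≈ 1.24.
Fraction in the lower-energy chair = K/(K+1) = 55.4%.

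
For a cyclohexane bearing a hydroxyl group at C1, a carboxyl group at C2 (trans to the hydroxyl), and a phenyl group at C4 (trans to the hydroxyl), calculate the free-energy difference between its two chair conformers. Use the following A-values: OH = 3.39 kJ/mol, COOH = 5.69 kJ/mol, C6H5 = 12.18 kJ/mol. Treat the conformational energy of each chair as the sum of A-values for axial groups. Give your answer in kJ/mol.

21.26 kJ/mol

Chair I (hydroxyl axial, carboxyl axial, phenyl axial): E = 21.26 kJ/mol.
Chair II (hydroxyl equatorial, carboxyl equatorial, phenyl equatorial): E = 0.00 kJ/mol.
ΔE = 21.26 − 0.00 = 21.26 kJ/mol; chair II is more stable.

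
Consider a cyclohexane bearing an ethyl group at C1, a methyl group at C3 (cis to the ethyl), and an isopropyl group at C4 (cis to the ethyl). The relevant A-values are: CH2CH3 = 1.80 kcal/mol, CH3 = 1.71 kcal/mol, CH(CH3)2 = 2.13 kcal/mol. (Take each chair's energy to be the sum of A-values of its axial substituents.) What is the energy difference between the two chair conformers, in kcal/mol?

Chair I (ethyl axial, methyl axial, isopropyl equatorial): E = 3.51 kcal/mol.
Chair II (ethyl equatorial, methyl equatorial, isopropyl axial): E = 2.13 kcal/mol.
ΔE = 3.51 − 2.13 = 1.38 kcal/mol; chair II is more stable.

1.38 kcal/mol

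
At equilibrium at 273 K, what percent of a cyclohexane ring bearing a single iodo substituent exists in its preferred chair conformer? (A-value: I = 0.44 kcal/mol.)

One chair has the iodo group axial (E = 0.44 kcal/mol) and the other has it equatorial (E = 0).
ΔG = 0.44 kcal/mol between the two chairs.
K = exp(ΔG/RT) with R = 1.987×10⁻³ kcal mol⁻¹ K⁻¹ and T = 273 K gives K ≈ 2.25.
Fraction in the lower-energy chair = K/(K+1) = 69.2%.

69.2%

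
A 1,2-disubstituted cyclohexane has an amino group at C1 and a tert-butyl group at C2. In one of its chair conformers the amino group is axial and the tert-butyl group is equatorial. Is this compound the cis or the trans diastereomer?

cis

C1 and C2 have opposite parity, so their axial bonds point in opposite directions.
With opposite-parity carbons, two substituents on the same face are one axial and one equatorial; opposite faces give both axial or both equatorial.
Here the groups are axial/equatorial → same face → cis.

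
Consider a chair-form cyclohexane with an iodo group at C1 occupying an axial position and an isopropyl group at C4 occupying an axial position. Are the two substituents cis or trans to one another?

C1 and C4 have opposite parity, so their axial bonds point in opposite directions.
With opposite-parity carbons, two substituents on the same face are one axial and one equatorial; opposite faces give both axial or both equatorial.
Here the groups are axial/axial → opposite face → trans.

trans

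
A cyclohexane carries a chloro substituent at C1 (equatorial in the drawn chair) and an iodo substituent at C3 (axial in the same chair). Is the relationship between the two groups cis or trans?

trans

C1 and C3 have the same parity, so their axial bonds point in the same direction.
With same-parity carbons, two substituents on the same face are both axial or both equatorial; opposite faces give one of each.
Here the groups are equatorial/axial → opposite face → trans.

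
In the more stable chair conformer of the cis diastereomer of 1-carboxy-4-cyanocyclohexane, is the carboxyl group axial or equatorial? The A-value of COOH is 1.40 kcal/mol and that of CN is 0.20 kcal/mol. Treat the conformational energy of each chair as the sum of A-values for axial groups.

C1 and C4 have opposite parity, so for the cis isomer the two substituents are one axial and one equatorial in each chair.
Chair I (carboxyl axial, cyano equatorial): E = 1.40 kcal/mol.
Chair II (carboxyl equatorial, cyano axial): E = 0.20 kcal/mol.
Chair II is the more stable (lower-energy) conformer, and in that chair the carboxyl group is equatorial.

equatorial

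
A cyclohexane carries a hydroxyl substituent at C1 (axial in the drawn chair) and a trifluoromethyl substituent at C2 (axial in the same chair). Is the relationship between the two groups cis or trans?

trans

C1 and C2 have opposite parity, so their axial bonds point in opposite directions.
With opposite-parity carbons, two substituents on the same face are one axial and one equatorial; opposite faces give both axial or both equatorial.
Here the groups are axial/axial → opposite face → trans.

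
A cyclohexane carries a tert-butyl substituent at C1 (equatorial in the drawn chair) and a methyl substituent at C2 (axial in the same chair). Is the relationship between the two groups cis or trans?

cis

C1 and C2 have opposite parity, so their axial bonds point in opposite directions.
With opposite-parity carbons, two substituents on the same face are one axial and one equatorial; opposite faces give both axial or both equatorial.
Here the groups are equatorial/axial → same face → cis.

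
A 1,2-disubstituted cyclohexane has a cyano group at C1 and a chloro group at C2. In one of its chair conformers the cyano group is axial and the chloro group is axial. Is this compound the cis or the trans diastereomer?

trans

C1 and C2 have opposite parity, so their axial bonds point in opposite directions.
With opposite-parity carbons, two substituents on the same face are one axial and one equatorial; opposite faces give both axial or both equatorial.
Here the groups are axial/axial → opposite face → trans.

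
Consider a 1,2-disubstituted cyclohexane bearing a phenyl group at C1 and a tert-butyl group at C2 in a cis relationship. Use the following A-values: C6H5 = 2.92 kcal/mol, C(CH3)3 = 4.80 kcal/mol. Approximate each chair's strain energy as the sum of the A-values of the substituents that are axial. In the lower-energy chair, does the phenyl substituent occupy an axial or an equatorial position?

C1 and C2 have opposite parity, so for the cis isomer the two substituents are one axial and one equatorial in each chair.
Chair I (phenyl axial, tert-butyl equatorial): E = 2.92 kcal/mol.
Chair II (phenyl equatorial, tert-butyl axial): E = 4.80 kcal/mol.
Chair I is the more stable (lower-energy) conformer, and in that chair the phenyl group is axial.

axial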